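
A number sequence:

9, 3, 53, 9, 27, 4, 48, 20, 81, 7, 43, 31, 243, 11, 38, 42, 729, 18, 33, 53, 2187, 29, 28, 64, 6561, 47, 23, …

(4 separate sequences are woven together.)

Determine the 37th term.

Split by position mod 4 into 4 tracks.
Stream A = 9, 27, 81, 243, 729, 2187, 6561: powers 3^2, 3^3, 3^4, ….
Stream B = 3, 4, 7, 11, 18, 29, 47: a Fibonacci-like recurrence a_n = a_{n-1} + a_{n-2}.
Stream C = 53, 48, 43, 38, 33, 28, 23: linear: a_n = 58 − 5·n.
Stream D = 9, 20, 31, 42, 53, 64: linear: a_n = -2 + 11·n.
Term 37 comes from stream A (its 10th entry): 177147.

177147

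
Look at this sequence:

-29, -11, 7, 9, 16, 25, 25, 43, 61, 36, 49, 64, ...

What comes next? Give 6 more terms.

The slot pattern repeats as AAABBB (period 6), so there are 2 interleaved tracks.
Subsequence A: -29, -11, 7, 25, 43, 61. Arithmetic with common difference +18.
Subsequence B: 9, 16, 25, 36, 49, 64. The squares 3², 4², 5², ….
Position 13 → subsequence A, term 7 = 79.
Term 14 comes from subsequence A (its 8th entry): 97.
The 15th slot belongs to subsequence A; its 9th term is 115.
The 16th slot belongs to subsequence B; its 7th term is 81.
Position 17 falls in subsequence B as its term 8, giving 100.
The 18th slot belongs to subsequence B; its 9th term is 121.

79, 97, 115, 81, 100, 121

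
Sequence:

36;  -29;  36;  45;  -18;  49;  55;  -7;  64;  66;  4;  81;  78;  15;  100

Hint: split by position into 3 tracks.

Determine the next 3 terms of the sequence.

The terms cycle through 3 interleaved subsequences.
Stream A: 36, 45, 55, 66, 78 (the triangular numbers T_8, T_9, …).
Stream B: -29, -18, -7, 4, 15 (adding 11 each time).
Stream C: 36, 49, 64, 81, 100 (perfect squares starting at 6²).
Term 16 comes from stream A (its 6th entry): 91.
Position 17 → stream B, term 6 = 26.
Position 18 → stream C, term 6 = 121.

91, 26, 121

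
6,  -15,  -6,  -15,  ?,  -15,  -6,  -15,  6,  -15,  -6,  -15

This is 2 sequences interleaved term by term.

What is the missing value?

6

The terms cycle through 2 interleaved subsequences.
Subsequence A is 6, -6, ?, -6, 6, -6, which is oscillating between 6 and -6.
Subsequence B is -15, -15, -15, -15, -15, -15, which is always -15.
Filling subsequence A at index 3 by its rule yields 6.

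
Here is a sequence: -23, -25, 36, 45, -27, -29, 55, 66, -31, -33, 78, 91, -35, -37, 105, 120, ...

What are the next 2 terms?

The slot pattern repeats as AABB (period 4), so there are 2 interleaved tracks.
Stream A: -23, -25, -27, -29, -31, -33, -35, -37. Arithmetic with common difference −2.
Stream B: 36, 45, 55, 66, 78, 91, 105, 120. Triangular numbers starting at T_8.
Position 17 falls in stream A as its term 9, giving -39.
Term 18 comes from stream A (its 10th entry): -41.

-39, -41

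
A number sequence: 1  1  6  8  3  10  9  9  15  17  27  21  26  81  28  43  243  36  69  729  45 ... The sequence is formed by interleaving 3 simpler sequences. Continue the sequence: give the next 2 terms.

112, 2187

Read the sequence 3 terms at a time; column i is its own pattern.
Subsequence A: 1, 8, 9, 17, 26, 43, 69 (Fibonacci-style (each term is the sum of the two before it)).
Subsequence B: 1, 3, 9, 27, 81, 243, 729 (a geometric progression (common ratio 3)).
Subsequence C: 6, 10, 15, 21, 28, 36, 45 (triangular numbers n(n+1)/2 for n = 3, 4, …).
Position 22 → subsequence A, term 8 = 112.
Position 23 falls in subsequence B as its term 8, giving 2187.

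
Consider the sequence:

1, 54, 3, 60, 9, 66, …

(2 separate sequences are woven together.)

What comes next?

27

The terms cycle through 2 interleaved subsequences.
Subsequence A: 1, 3, 9. Successive powers of 3.
Subsequence B: 54, 60, 66. Arithmetic with common difference +6.
Position 7 falls in subsequence A as its term 4, giving 27.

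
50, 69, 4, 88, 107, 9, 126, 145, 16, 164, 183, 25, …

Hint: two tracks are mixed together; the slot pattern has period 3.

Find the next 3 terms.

Positions follow the repeating pattern AAB; grouping by letter gives 2 tracks.
Subsequence A: 50, 69, 88, 107, 126, 145, 164, 183 — linear: a_n = 31 + 19·n.
Subsequence B: 4, 9, 16, 25 — consecutive squares n² from n = 2.
The 13th slot belongs to subsequence A; its 9th term is 202.
The 14th slot belongs to subsequence A; its 10th term is 221.
Position 15 falls in subsequence B as its term 5, giving 36.

202, 221, 36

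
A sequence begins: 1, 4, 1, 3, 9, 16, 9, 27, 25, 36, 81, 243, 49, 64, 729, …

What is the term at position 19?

Reading positions in blocks of 4 reveals the pattern AABB — 2 tracks woven together.
Track A is 1, 4, 9, 16, 25, 36, 49, 64, which is perfect squares starting at 1².
Track B is 1, 3, 9, 27, 81, 243, 729, which is successive powers of 3.
Term 19 comes from track B (its 9th entry): 6561.

6561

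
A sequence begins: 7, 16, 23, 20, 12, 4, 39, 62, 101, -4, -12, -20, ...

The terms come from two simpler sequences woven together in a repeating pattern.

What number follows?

Reading positions in blocks of 6 reveals the pattern AAABBB — 2 tracks woven together.
Track A = 7, 16, 23, 39, 62, 101: Fibonacci-style (each term is the sum of the two before it).
Track B = 20, 12, 4, -4, -12, -20: subtracting 8 each time.
Position 13 → track A, term 7 = 163.

163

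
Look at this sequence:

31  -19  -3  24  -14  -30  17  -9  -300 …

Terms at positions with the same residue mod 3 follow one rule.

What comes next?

Split by position mod 3: positions 1, 4, 7, … form one track, and each other residue class forms its own.
Subsequence A: 31, 24, 17. Arithmetic with common difference −7.
Subsequence B: -19, -14, -9. Arithmetic with common difference +5.
Subsequence C: -3, -30, -300. Multiplying by 10 each time.
Position 10 → subsequence A, term 4 = 10.

10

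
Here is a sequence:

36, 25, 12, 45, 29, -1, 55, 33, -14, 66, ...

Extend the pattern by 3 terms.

The terms cycle through 3 interleaved subsequences.
Stream A: 36, 45, 55, 66 — triangular numbers starting at T_8.
Stream B: 25, 29, 33 — linear: a_n = 21 + 4·n.
Stream C: 12, -1, -14 — arithmetic, step −13.
Position 11 → stream B, term 4 = 37.
Position 12 falls in stream C as its term 4, giving -27.
Position 13 → stream A, term 5 = 78.

37, -27, 78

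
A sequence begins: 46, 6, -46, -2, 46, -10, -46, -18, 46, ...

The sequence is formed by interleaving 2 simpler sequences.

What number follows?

The terms cycle through 2 interleaved subsequences.
Track A: 46, -46, 46, -46, 46 — alternating ±46.
Track B: 6, -2, -10, -18 — subtracting 8 each time.
Term 10 comes from track B (its 5th entry): -26.

-26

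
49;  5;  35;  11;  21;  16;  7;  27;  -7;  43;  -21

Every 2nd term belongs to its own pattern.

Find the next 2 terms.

70, -35

Split by position mod 2 into 2 tracks.
Subsequence A: 49, 35, 21, 7, -7, -21 (linear: a_n = 63 − 14·n).
Subsequence B: 5, 11, 16, 27, 43 (each term equals the sum of the previous two).
Term 12 comes from subsequence B (its 6th entry): 70.
Position 13 falls in subsequence A as its term 7, giving -35.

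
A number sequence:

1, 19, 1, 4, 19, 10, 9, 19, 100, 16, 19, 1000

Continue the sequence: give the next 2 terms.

Split by position mod 3 into 3 tracks.
Subsequence A: 1, 4, 9, 16 (consecutive squares n² from n = 1).
Subsequence B: 19, 19, 19, 19 (the constant sequence 19).
Subsequence C: 1, 10, 100, 1000 (successive powers of 10).
Position 13 falls in subsequence A as its term 5, giving 25.
Position 14 falls in subsequence B as its term 5, giving 19.

25, 19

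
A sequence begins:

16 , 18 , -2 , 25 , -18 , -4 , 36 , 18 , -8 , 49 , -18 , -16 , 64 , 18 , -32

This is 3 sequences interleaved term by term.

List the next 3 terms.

Split by position mod 3: positions 1, 4, 7, … form one track, and each other residue class forms its own.
Stream A: 16, 25, 36, 49, 64. The squares 4², 5², 6², ….
Stream B: 18, -18, 18, -18, 18. Oscillating between 18 and -18.
Stream C: -2, -4, -8, -16, -32. Multiplying by 2 each time.
The 16th slot belongs to stream A; its 6th term is 81.
Position 17 → stream B, term 6 = -18.
Position 18 → stream C, term 6 = -64.

81, -18, -64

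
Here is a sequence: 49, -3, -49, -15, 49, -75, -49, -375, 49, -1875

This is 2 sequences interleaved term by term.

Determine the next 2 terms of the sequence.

-49, -9375

The terms cycle through 2 interleaved subsequences.
Track A: 49, -49, 49, -49, 49 (the oscillation 49·(−1)^(n+1)).
Track B: -3, -15, -75, -375, -1875 (geometric with ratio 5).
Position 11 falls in track A as its term 6, giving -49.
The 12th slot belongs to track B; its 6th term is -9375.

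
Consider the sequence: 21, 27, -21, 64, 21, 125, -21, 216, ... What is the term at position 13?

21

The terms cycle through 2 interleaved subsequences.
Track A: 21, -21, 21, -21 (oscillating between 21 and -21).
Track B: 27, 64, 125, 216 (consecutive cubes n³ from n = 3).
Position 13 falls in track A as its term 7, giving 21.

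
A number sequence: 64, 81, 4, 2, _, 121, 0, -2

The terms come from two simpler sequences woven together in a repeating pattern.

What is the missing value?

Positions follow the repeating pattern AABB; grouping by letter gives 2 tracks.
Track A: 64, 81, ?, 121 (the squares 8², 9², 10², …).
Track B: 4, 2, 0, -2 (subtracting 2 each time).
Track A's pattern makes the blank 100.

100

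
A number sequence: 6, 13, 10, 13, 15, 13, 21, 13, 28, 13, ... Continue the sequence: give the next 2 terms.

Split by position mod 2 into 2 tracks.
Stream A: 6, 10, 15, 21, 28 (triangular numbers starting at T_3).
Stream B: 13, 13, 13, 13, 13 (the constant sequence 13).
Term 11 comes from stream A (its 6th entry): 36.
Term 12 comes from stream B (its 6th entry): 13.

36, 13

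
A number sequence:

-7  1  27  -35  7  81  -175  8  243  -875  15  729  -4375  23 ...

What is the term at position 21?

19683

The terms cycle through 3 interleaved subsequences.
Track A is -7, -35, -175, -875, -4375, which is a geometric progression (common ratio 5).
Track B is 1, 7, 8, 15, 23, which is a Fibonacci-like recurrence a_n = a_{n-1} + a_{n-2}.
Track C is 27, 81, 243, 729, which is successive powers of 3.
Position 21 → track C, term 7 = 19683.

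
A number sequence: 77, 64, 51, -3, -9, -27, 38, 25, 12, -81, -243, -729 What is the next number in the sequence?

The slot pattern repeats as AAABBB (period 6), so there are 2 interleaved tracks.
Stream A: 77, 64, 51, 38, 25, 12 — subtracting 13 each time.
Stream B: -3, -9, -27, -81, -243, -729 — geometric, ×3 each step.
Term 13 comes from stream A (its 7th entry): -1.

-1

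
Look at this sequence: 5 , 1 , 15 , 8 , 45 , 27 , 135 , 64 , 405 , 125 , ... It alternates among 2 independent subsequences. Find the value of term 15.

10935

Odd-indexed and even-indexed terms follow separate rules.
Track A: 5, 15, 45, 135, 405 — geometric with ratio 3.
Track B: 1, 8, 27, 64, 125 — perfect cubes starting at 1³.
Term 15 comes from track A (its 8th entry): 10935.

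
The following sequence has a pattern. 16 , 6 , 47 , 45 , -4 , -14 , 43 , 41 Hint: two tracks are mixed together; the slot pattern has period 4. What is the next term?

Positions follow the repeating pattern AABB; grouping by letter gives 2 tracks.
Track A = 16, 6, -4, -14: subtracting 10 each time.
Track B = 47, 45, 43, 41: subtracting 2 each time.
Term 9 comes from track A (its 5th entry): -24.

-24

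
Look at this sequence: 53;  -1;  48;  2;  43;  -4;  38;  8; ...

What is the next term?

33

The terms cycle through 2 interleaved subsequences.
Subsequence A: 53, 48, 43, 38 (arithmetic with common difference −5).
Subsequence B: -1, 2, -4, 8 (geometric with ratio -2).
Position 9 falls in subsequence A as its term 5, giving 33.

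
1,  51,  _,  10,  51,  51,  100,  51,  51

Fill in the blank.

The slot pattern repeats as ABB (period 3), so there are 2 interleaved tracks.
Stream A: 1, 10, 100 (multiplying by 10 each time).
Stream B: 51, ?, 51, 51, 51, 51 (constant 51).
So the missing entry in stream B is 51.

51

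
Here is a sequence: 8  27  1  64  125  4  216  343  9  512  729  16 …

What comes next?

Reading positions in blocks of 3 reveals the pattern AAB — 2 tracks woven together.
Track A: 8, 27, 64, 125, 216, 343, 512, 729 — consecutive cubes n³ from n = 2.
Track B: 1, 4, 9, 16 — the squares 1², 2², 3², ….
The 13th slot belongs to track A; its 9th term is 1000.

1000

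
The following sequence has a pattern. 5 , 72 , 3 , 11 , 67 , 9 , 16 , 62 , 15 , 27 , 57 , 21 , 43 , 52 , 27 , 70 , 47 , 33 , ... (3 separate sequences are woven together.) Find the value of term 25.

296

Split by position mod 3 into 3 tracks.
Track A: 5, 11, 16, 27, 43, 70 (each term equals the sum of the previous two).
Track B: 72, 67, 62, 57, 52, 47 (subtracting 5 each time).
Track C: 3, 9, 15, 21, 27, 33 (arithmetic, step +6).
Position 25 → track A, term 9 = 296.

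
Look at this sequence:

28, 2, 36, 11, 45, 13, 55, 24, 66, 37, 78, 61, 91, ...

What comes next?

98

The terms cycle through 2 interleaved subsequences.
Track A is 28, 36, 45, 55, 66, 78, 91, which is the triangular numbers T_7, T_8, ….
Track B is 2, 11, 13, 24, 37, 61, which is a Fibonacci-like recurrence a_n = a_{n-1} + a_{n-2}.
Position 14 falls in track B as its term 7, giving 98.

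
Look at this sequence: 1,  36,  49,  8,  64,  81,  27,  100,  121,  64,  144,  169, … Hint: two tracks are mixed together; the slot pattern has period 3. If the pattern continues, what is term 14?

196

Reading positions in blocks of 3 reveals the pattern ABB — 2 tracks woven together.
Track A: 1, 8, 27, 64 (consecutive cubes n³ from n = 1).
Track B: 36, 49, 64, 81, 100, 121, 144, 169 (perfect squares starting at 6²).
Term 14 comes from track B (its 9th entry): 196.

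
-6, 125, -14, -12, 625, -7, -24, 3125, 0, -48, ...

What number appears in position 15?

Split by position mod 3: positions 1, 4, 7, … form one track, and each other residue class forms its own.
Stream A: -6, -12, -24, -48 (multiplying by 2 each time).
Stream B: 125, 625, 3125 (successive powers of 5).
Stream C: -14, -7, 0 (linear: a_n = -21 + 7·n).
Position 15 → stream C, term 5 = 14.

14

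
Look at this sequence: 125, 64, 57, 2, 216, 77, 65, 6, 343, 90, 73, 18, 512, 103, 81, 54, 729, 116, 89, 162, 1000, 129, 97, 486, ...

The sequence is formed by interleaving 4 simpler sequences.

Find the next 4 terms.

Taking every 4th term gives 4 separate tracks.
Track A: 125, 216, 343, 512, 729, 1000. Perfect cubes starting at 5³.
Track B: 64, 77, 90, 103, 116, 129. Adding 13 each time.
Track C: 57, 65, 73, 81, 89, 97. Arithmetic, step +8.
Track D: 2, 6, 18, 54, 162, 486. Geometric with ratio 3.
Term 25 comes from track A (its 7th entry): 1331.
Position 26 falls in track B as its term 7, giving 142.
Term 27 comes from track C (its 7th entry): 105.
The 28th slot belongs to track D; its 7th term is 1458.

1331, 142, 105, 1458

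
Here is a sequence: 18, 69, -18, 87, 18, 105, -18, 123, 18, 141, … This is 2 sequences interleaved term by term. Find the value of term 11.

The terms cycle through 2 interleaved subsequences.
Subsequence A: 18, -18, 18, -18, 18. Alternating ±18.
Subsequence B: 69, 87, 105, 123, 141. Arithmetic, step +18.
Position 11 falls in subsequence A as its term 6, giving -18.

-18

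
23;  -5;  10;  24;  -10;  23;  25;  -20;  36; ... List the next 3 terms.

26, -40, 49

Read the sequence 3 terms at a time; column i is its own pattern.
Track A: 23, 24, 25 — arithmetic, step +1.
Track B: -5, -10, -20 — geometric with ratio 2.
Track C: 10, 23, 36 — arithmetic with common difference +13.
Position 10 → track A, term 4 = 26.
Position 11 falls in track B as its term 4, giving -40.
The 12th slot belongs to track C; its 4th term is 49.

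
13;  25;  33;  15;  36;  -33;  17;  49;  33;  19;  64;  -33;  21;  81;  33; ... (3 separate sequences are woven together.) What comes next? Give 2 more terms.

23, 100

The terms cycle through 3 interleaved subsequences.
Subsequence A: 13, 15, 17, 19, 21 — adding 2 each time.
Subsequence B: 25, 36, 49, 64, 81 — the squares 5², 6², 7², ….
Subsequence C: 33, -33, 33, -33, 33 — the oscillation 33·(−1)^(n+1).
Position 16 → subsequence A, term 6 = 23.
Position 17 → subsequence B, term 6 = 100.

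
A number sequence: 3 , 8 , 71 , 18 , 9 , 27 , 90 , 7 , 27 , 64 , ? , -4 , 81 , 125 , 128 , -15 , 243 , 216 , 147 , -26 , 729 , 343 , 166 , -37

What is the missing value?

109

Taking every 4th term gives 4 separate tracks.
Track A: 3, 9, 27, 81, 243, 729. Powers of 3.
Track B: 8, 27, 64, 125, 216, 343. Perfect cubes starting at 2³.
Track C: 71, 90, ?, 128, 147, 166. Arithmetic, step +19.
Track D: 18, 7, -4, -15, -26, -37. Linear: a_n = 29 − 11·n.
So the missing entry in track C is 109.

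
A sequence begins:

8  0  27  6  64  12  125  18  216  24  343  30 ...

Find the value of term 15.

729

Odd-indexed and even-indexed terms follow separate rules.
Subsequence A: 8, 27, 64, 125, 216, 343 (consecutive cubes n³ from n = 2).
Subsequence B: 0, 6, 12, 18, 24, 30 (arithmetic with common difference +6).
The 15th slot belongs to subsequence A; its 8th term is 729.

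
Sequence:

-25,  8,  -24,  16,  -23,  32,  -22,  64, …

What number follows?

Odd-indexed and even-indexed terms follow separate rules.
Track A: -25, -24, -23, -22 (arithmetic with common difference +1).
Track B: 8, 16, 32, 64 (successive powers of 2).
Position 9 → track A, term 5 = -21.

-21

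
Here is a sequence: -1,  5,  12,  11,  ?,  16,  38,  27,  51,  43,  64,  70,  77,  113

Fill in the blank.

25

The terms cycle through 2 interleaved subsequences.
Subsequence A: -1, 12, ?, 38, 51, 64, 77 — linear: a_n = -14 + 13·n.
Subsequence B: 5, 11, 16, 27, 43, 70, 113 — a Fibonacci-like recurrence a_n = a_{n-1} + a_{n-2}.
Subsequence A's pattern makes the blank 25.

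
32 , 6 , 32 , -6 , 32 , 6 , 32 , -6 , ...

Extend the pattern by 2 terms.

32, 6

Positions 1, 3, 5, … form one subsequence and positions 2, 4, 6, … form another.
Track A is 32, 32, 32, 32, which is the constant sequence 32.
Track B is 6, -6, 6, -6, which is the oscillation 6·(−1)^(n+1).
Position 9 → track A, term 5 = 32.
Position 10 falls in track B as its term 5, giving 6.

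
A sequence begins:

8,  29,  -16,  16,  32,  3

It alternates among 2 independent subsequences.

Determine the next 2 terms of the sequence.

Split by position mod 2 into 2 tracks.
Stream A is 8, -16, 32, which is multiplying by -2 each time.
Stream B is 29, 16, 3, which is arithmetic, step −13.
The 7th slot belongs to stream A; its 4th term is -64.
The 8th slot belongs to stream B; its 4th term is -10.

-64, -10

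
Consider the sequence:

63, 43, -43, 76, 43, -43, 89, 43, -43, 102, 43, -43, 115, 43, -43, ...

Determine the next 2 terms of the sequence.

128, 43

Reading positions in blocks of 3 reveals the pattern ABB — 2 tracks woven together.
Subsequence A: 63, 76, 89, 102, 115. Linear: a_n = 50 + 13·n.
Subsequence B: 43, -43, 43, -43, 43, -43, 43, -43, 43, -43. Oscillating between 43 and -43.
Position 16 → subsequence A, term 6 = 128.
Position 17 → subsequence B, term 11 = 43.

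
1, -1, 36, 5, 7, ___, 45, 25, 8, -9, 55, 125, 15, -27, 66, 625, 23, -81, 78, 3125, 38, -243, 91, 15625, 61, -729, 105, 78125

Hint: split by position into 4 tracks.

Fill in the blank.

-3

Split by position mod 4: positions 1, 5, 9, … form one track, and each other residue class forms its own.
Track A: 1, 7, 8, 15, 23, 38, 61 — Fibonacci-style (each term is the sum of the two before it).
Track B: -1, ?, -9, -27, -81, -243, -729 — a geometric progression (common ratio 3).
Track C: 36, 45, 55, 66, 78, 91, 105 — the triangular numbers T_8, T_9, ….
Track D: 5, 25, 125, 625, 3125, 15625, 78125 — powers 5^1, 5^2, 5^3, ….
So the missing entry in track B is -3.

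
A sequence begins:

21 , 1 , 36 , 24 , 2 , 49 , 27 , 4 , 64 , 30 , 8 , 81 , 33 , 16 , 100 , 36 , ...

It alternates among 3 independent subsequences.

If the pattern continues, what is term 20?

64

Read the sequence 3 terms at a time; column i is its own pattern.
Subsequence A: 21, 24, 27, 30, 33, 36 — arithmetic, step +3.
Subsequence B: 1, 2, 4, 8, 16 — powers 2^0, 2^1, 2^2, ….
Subsequence C: 36, 49, 64, 81, 100 — the squares 6², 7², 8², ….
Term 20 comes from subsequence B (its 7th entry): 64.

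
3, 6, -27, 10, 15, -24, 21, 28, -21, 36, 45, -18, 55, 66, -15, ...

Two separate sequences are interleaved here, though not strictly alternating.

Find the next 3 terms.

Positions follow the repeating pattern AAB; grouping by letter gives 2 tracks.
Stream A: 3, 6, 10, 15, 21, 28, 36, 45, 55, 66 — triangular numbers n(n+1)/2 for n = 2, 3, ….
Stream B: -27, -24, -21, -18, -15 — arithmetic with common difference +3.
Position 16 falls in stream A as its term 11, giving 78.
Position 17 → stream A, term 12 = 91.
The 18th slot belongs to stream B; its 6th term is -12.

78, 91, -12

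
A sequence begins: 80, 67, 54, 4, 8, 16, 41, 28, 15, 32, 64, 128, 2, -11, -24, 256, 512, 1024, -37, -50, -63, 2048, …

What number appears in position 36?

Reading positions in blocks of 6 reveals the pattern AAABBB — 2 tracks woven together.
Subsequence A: 80, 67, 54, 41, 28, 15, 2, -11, -24, -37, -50, -63. Arithmetic with common difference −13.
Subsequence B: 4, 8, 16, 32, 64, 128, 256, 512, 1024, 2048. Powers 2^2, 2^3, 2^4, ….
Position 36 falls in subsequence B as its term 18, giving 524288.

524288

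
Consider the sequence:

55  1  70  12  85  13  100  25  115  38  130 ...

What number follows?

Odd-indexed and even-indexed terms follow separate rules.
Subsequence A = 55, 70, 85, 100, 115, 130: arithmetic with common difference +15.
Subsequence B = 1, 12, 13, 25, 38: Fibonacci-style (each term is the sum of the two before it).
Position 12 → subsequence B, term 6 = 63.

63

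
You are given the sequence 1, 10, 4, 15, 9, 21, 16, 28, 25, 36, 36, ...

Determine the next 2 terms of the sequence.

Split by position mod 2 into 2 tracks.
Track A: 1, 4, 9, 16, 25, 36 (perfect squares starting at 1²).
Track B: 10, 15, 21, 28, 36 (triangular numbers n(n+1)/2 for n = 4, 5, …).
The 12th slot belongs to track B; its 6th term is 45.
The 13th slot belongs to track A; its 7th term is 49.

45, 49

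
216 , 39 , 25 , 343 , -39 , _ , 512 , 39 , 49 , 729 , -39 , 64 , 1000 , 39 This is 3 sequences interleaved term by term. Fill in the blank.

36

Taking every 3rd term gives 3 separate tracks.
Stream A is 216, 343, 512, 729, 1000, which is consecutive cubes n³ from n = 6.
Stream B is 39, -39, 39, -39, 39, which is oscillating between 39 and -39.
Stream C is 25, ?, 49, 64, which is the squares 5², 6², 7², ….
Stream C's pattern makes the blank 36.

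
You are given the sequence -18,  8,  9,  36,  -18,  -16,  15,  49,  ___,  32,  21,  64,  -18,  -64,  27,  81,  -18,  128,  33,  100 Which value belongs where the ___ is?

-18

Split by position mod 4: positions 1, 5, 9, … form one track, and each other residue class forms its own.
Stream A is -18, -18, ?, -18, -18, which is the constant sequence -18.
Stream B is 8, -16, 32, -64, 128, which is geometric with ratio -2.
Stream C is 9, 15, 21, 27, 33, which is linear: a_n = 3 + 6·n.
Stream D is 36, 49, 64, 81, 100, which is consecutive squares n² from n = 6.
So the missing entry in stream A is -18.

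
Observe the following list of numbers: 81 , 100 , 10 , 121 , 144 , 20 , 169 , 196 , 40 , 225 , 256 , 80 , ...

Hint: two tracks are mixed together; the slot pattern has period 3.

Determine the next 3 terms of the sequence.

Reading positions in blocks of 3 reveals the pattern AAB — 2 tracks woven together.
Track A: 81, 100, 121, 144, 169, 196, 225, 256 (perfect squares starting at 9²).
Track B: 10, 20, 40, 80 (multiplying by 2 each time).
Position 13 → track A, term 9 = 289.
Position 14 falls in track A as its term 10, giving 324.
Position 15 falls in track B as its term 5, giving 160.

289, 324, 160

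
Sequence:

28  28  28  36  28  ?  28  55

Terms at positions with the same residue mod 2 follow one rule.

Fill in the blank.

The terms cycle through 2 interleaved subsequences.
Stream A is 28, 28, 28, 28, which is the constant sequence 28.
Stream B is 28, 36, ?, 55, which is the triangular numbers T_7, T_8, ….
Stream B's pattern makes the blank 45.

45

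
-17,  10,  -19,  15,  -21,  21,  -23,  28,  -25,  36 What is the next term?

The terms cycle through 2 interleaved subsequences.
Subsequence A: -17, -19, -21, -23, -25 (linear: a_n = -15 − 2·n).
Subsequence B: 10, 15, 21, 28, 36 (the triangular numbers T_4, T_5, …).
Term 11 comes from subsequence A (its 6th entry): -27.

-27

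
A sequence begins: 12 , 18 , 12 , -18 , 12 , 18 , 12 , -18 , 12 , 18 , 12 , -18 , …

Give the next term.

Odd-indexed and even-indexed terms follow separate rules.
Stream A is 12, 12, 12, 12, 12, 12, which is the constant sequence 12.
Stream B is 18, -18, 18, -18, 18, -18, which is alternating ±18.
The 13th slot belongs to stream A; its 7th term is 12.

12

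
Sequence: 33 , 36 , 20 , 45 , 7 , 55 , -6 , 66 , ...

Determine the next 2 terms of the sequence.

Taking every 2nd term gives 2 separate tracks.
Subsequence A = 33, 20, 7, -6: subtracting 13 each time.
Subsequence B = 36, 45, 55, 66: the triangular numbers T_8, T_9, ….
The 9th slot belongs to subsequence A; its 5th term is -19.
Term 10 comes from subsequence B (its 5th entry): 78.

-19, 78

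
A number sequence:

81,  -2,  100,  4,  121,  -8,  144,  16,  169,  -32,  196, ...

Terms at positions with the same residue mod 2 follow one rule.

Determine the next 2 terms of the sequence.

Odd-indexed and even-indexed terms follow separate rules.
Subsequence A = 81, 100, 121, 144, 169, 196: the squares 9², 10², 11², ….
Subsequence B = -2, 4, -8, 16, -32: a geometric progression (common ratio -2).
The 12th slot belongs to subsequence B; its 6th term is 64.
The 13th slot belongs to subsequence A; its 7th term is 225.

64, 225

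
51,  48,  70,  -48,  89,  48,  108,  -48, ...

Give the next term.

Odd-indexed and even-indexed terms follow separate rules.
Stream A is 51, 70, 89, 108, which is adding 19 each time.
Stream B is 48, -48, 48, -48, which is the oscillation 48·(−1)^(n+1).
The 9th slot belongs to stream A; its 5th term is 127.

127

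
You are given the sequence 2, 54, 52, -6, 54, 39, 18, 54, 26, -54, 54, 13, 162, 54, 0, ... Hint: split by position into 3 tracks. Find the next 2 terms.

-486, 54

Split by position mod 3: positions 1, 4, 7, … form one track, and each other residue class forms its own.
Stream A is 2, -6, 18, -54, 162, which is multiplying by -3 each time.
Stream B is 54, 54, 54, 54, 54, which is constant 54.
Stream C is 52, 39, 26, 13, 0, which is subtracting 13 each time.
Position 16 falls in stream A as its term 6, giving -486.
Position 17 → stream B, term 6 = 54.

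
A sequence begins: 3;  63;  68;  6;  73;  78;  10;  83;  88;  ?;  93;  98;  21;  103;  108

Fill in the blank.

The slot pattern repeats as ABB (period 3), so there are 2 interleaved tracks.
Track A: 3, 6, 10, ?, 21 — triangular numbers n(n+1)/2 for n = 2, 3, ….
Track B: 63, 68, 73, 78, 83, 88, 93, 98, 103, 108 — adding 5 each time.
Filling track A at index 4 by its rule yields 15.

15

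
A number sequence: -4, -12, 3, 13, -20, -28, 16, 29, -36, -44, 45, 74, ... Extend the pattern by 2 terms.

Positions follow the repeating pattern AABB; grouping by letter gives 2 tracks.
Subsequence A: -4, -12, -20, -28, -36, -44. Subtracting 8 each time.
Subsequence B: 3, 13, 16, 29, 45, 74. A Fibonacci-like recurrence a_n = a_{n-1} + a_{n-2}.
Position 13 → subsequence A, term 7 = -52.
Position 14 → subsequence A, term 8 = -60.

-52, -60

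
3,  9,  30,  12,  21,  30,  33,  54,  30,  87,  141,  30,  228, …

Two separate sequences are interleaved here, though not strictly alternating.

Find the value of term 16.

Positions follow the repeating pattern AAB; grouping by letter gives 2 tracks.
Stream A = 3, 9, 12, 21, 33, 54, 87, 141, 228: a Fibonacci-like recurrence a_n = a_{n-1} + a_{n-2}.
Stream B = 30, 30, 30, 30: the constant sequence 30.
Term 16 comes from stream A (its 11th entry): 597.

597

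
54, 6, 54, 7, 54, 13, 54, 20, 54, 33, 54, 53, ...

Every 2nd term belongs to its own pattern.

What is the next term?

54

Positions 1, 3, 5, … form one subsequence and positions 2, 4, 6, … form another.
Stream A = 54, 54, 54, 54, 54, 54: the constant sequence 54.
Stream B = 6, 7, 13, 20, 33, 53: each term equals the sum of the previous two.
Position 13 falls in stream A as its term 7, giving 54.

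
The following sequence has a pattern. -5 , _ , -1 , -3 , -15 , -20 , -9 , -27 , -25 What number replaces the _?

Reading positions in blocks of 4 reveals the pattern AABB — 2 tracks woven together.
Track A = -5, ?, -15, -20, -25: subtracting 5 each time.
Track B = -1, -3, -9, -27: multiplying by 3 each time.
The gap is track A's term 2; the rule gives -10.

-10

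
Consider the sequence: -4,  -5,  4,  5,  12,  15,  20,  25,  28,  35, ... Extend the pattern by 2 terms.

Taking every 2nd term gives 2 separate tracks.
Track A: -4, 4, 12, 20, 28. Adding 8 each time.
Track B: -5, 5, 15, 25, 35. Arithmetic with common difference +10.
Position 11 falls in track A as its term 6, giving 36.
Position 12 → track B, term 6 = 45.

36, 45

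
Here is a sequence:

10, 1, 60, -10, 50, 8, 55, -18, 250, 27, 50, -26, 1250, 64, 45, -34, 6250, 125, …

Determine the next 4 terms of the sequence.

40, -42, 31250, 216

Read the sequence 4 terms at a time; column i is its own pattern.
Track A: 10, 50, 250, 1250, 6250 — geometric, ×5 each step.
Track B: 1, 8, 27, 64, 125 — perfect cubes starting at 1³.
Track C: 60, 55, 50, 45 — arithmetic with common difference −5.
Track D: -10, -18, -26, -34 — arithmetic with common difference −8.
Position 19 → track C, term 5 = 40.
The 20th slot belongs to track D; its 5th term is -42.
Position 21 falls in track A as its term 6, giving 31250.
The 22nd slot belongs to track B; its 6th term is 216.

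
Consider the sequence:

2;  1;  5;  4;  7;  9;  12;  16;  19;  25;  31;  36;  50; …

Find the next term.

Taking every 2nd term gives 2 separate tracks.
Track A is 2, 5, 7, 12, 19, 31, 50, which is a Fibonacci-like recurrence a_n = a_{n-1} + a_{n-2}.
Track B is 1, 4, 9, 16, 25, 36, which is consecutive squares n² from n = 1.
The 14th slot belongs to track B; its 7th term is 49.

49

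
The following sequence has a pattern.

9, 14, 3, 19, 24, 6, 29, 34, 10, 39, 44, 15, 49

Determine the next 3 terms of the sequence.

54, 21, 59

Reading positions in blocks of 3 reveals the pattern AAB — 2 tracks woven together.
Track A is 9, 14, 19, 24, 29, 34, 39, 44, 49, which is arithmetic with common difference +5.
Track B is 3, 6, 10, 15, which is the triangular numbers T_2, T_3, ….
Position 14 → track A, term 10 = 54.
The 15th slot belongs to track B; its 5th term is 21.
Position 16 → track A, term 11 = 59.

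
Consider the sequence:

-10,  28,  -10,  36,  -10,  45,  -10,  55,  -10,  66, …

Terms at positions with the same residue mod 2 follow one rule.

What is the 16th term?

Taking every 2nd term gives 2 separate tracks.
Track A: -10, -10, -10, -10, -10 (the constant sequence -10).
Track B: 28, 36, 45, 55, 66 (triangular numbers n(n+1)/2 for n = 7, 8, …).
Position 16 falls in track B as its term 8, giving 105.

105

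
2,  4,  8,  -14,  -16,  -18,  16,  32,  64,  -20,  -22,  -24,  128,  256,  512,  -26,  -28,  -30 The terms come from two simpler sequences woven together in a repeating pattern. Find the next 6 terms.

1024, 2048, 4096, -32, -34, -36

The slot pattern repeats as AAABBB (period 6), so there are 2 interleaved tracks.
Track A = 2, 4, 8, 16, 32, 64, 128, 256, 512: a geometric progression (common ratio 2).
Track B = -14, -16, -18, -20, -22, -24, -26, -28, -30: arithmetic with common difference −2.
Position 19 falls in track A as its term 10, giving 1024.
The 20th slot belongs to track A; its 11th term is 2048.
Position 21 → track A, term 12 = 4096.
Term 22 comes from track B (its 10th entry): -32.
Position 23 falls in track B as its term 11, giving -34.
Position 24 falls in track B as its term 12, giving -36.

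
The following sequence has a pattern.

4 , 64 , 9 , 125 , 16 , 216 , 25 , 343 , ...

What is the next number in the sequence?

The terms cycle through 2 interleaved subsequences.
Stream A is 4, 9, 16, 25, which is consecutive squares n² from n = 2.
Stream B is 64, 125, 216, 343, which is the cubes 4³, 5³, 6³, ….
Term 9 comes from stream A (its 5th entry): 36.

36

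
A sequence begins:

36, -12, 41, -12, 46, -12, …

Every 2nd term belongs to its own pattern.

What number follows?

51

Positions 1, 3, 5, … form one subsequence and positions 2, 4, 6, … form another.
Track A is 36, 41, 46, which is arithmetic, step +5.
Track B is -12, -12, -12, which is the constant sequence -12.
Position 7 falls in track A as its term 4, giving 51.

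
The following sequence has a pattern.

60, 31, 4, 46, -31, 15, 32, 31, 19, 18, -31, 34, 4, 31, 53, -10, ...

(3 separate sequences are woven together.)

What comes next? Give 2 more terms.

Read the sequence 3 terms at a time; column i is its own pattern.
Subsequence A = 60, 46, 32, 18, 4, -10: arithmetic with common difference −14.
Subsequence B = 31, -31, 31, -31, 31: alternating ±31.
Subsequence C = 4, 15, 19, 34, 53: each term equals the sum of the previous two.
The 17th slot belongs to subsequence B; its 6th term is -31.
Position 18 → subsequence C, term 6 = 87.

-31, 87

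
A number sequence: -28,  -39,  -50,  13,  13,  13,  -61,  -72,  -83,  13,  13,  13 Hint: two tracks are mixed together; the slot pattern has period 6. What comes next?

-94

The slot pattern repeats as AAABBB (period 6), so there are 2 interleaved tracks.
Track A = -28, -39, -50, -61, -72, -83: arithmetic, step −11.
Track B = 13, 13, 13, 13, 13, 13: always 13.
Position 13 → track A, term 7 = -94.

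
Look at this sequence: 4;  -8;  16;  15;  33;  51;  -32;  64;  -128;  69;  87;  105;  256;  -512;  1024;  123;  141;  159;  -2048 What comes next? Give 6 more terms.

The slot pattern repeats as AAABBB (period 6), so there are 2 interleaved tracks.
Track A: 4, -8, 16, -32, 64, -128, 256, -512, 1024, -2048 (geometric, ×-2 each step).
Track B: 15, 33, 51, 69, 87, 105, 123, 141, 159 (linear: a_n = -3 + 18·n).
The 20th slot belongs to track A; its 11th term is 4096.
Position 21 → track A, term 12 = -8192.
Position 22 falls in track B as its term 10, giving 177.
The 23rd slot belongs to track B; its 11th term is 195.
The 24th slot belongs to track B; its 12th term is 213.
Term 25 comes from track A (its 13th entry): 16384.

4096, -8192, 177, 195, 213, 16384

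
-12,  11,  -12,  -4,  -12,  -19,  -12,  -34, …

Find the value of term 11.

-12

Odd-indexed and even-indexed terms follow separate rules.
Track A = -12, -12, -12, -12: always -12.
Track B = 11, -4, -19, -34: linear: a_n = 26 − 15·n.
Position 11 → track A, term 6 = -12.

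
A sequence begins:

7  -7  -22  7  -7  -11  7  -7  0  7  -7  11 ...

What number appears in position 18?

Reading positions in blocks of 3 reveals the pattern AAB — 2 tracks woven together.
Subsequence A is 7, -7, 7, -7, 7, -7, 7, -7, which is alternating ±7.
Subsequence B is -22, -11, 0, 11, which is arithmetic with common difference +11.
Position 18 → subsequence B, term 6 = 33.

33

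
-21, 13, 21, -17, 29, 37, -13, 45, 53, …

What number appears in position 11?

61

The slot pattern repeats as ABB (period 3), so there are 2 interleaved tracks.
Track A is -21, -17, -13, which is arithmetic with common difference +4.
Track B is 13, 21, 29, 37, 45, 53, which is arithmetic, step +8.
The 11th slot belongs to track B; its 7th term is 61.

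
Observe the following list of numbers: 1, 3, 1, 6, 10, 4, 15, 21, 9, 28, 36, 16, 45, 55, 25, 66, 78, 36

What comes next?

91

Reading positions in blocks of 3 reveals the pattern AAB — 2 tracks woven together.
Track A = 1, 3, 6, 10, 15, 21, 28, 36, 45, 55, 66, 78: the triangular numbers T_1, T_2, ….
Track B = 1, 4, 9, 16, 25, 36: perfect squares starting at 1².
Term 19 comes from track A (its 13th entry): 91.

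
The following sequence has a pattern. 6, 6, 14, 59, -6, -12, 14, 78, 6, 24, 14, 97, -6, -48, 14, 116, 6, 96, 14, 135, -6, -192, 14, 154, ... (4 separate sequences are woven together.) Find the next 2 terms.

Split by position mod 4: positions 1, 5, 9, … form one track, and each other residue class forms its own.
Track A = 6, -6, 6, -6, 6, -6: the oscillation 6·(−1)^(n+1).
Track B = 6, -12, 24, -48, 96, -192: geometric, ×-2 each step.
Track C = 14, 14, 14, 14, 14, 14: always 14.
Track D = 59, 78, 97, 116, 135, 154: adding 19 each time.
Term 25 comes from track A (its 7th entry): 6.
Position 26 falls in track B as its term 7, giving 384.

6, 384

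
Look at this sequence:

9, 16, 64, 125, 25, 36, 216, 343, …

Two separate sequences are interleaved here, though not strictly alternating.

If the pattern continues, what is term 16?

1331

Positions follow the repeating pattern AABB; grouping by letter gives 2 tracks.
Track A = 9, 16, 25, 36: consecutive squares n² from n = 3.
Track B = 64, 125, 216, 343: consecutive cubes n³ from n = 4.
The 16th slot belongs to track B; its 8th term is 1331.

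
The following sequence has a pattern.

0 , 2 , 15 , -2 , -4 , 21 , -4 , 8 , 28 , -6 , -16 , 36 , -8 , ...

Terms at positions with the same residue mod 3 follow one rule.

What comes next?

Read the sequence 3 terms at a time; column i is its own pattern.
Stream A: 0, -2, -4, -6, -8 — subtracting 2 each time.
Stream B: 2, -4, 8, -16 — geometric with ratio -2.
Stream C: 15, 21, 28, 36 — triangular numbers n(n+1)/2 for n = 5, 6, ….
Position 14 falls in stream B as its term 5, giving 32.

32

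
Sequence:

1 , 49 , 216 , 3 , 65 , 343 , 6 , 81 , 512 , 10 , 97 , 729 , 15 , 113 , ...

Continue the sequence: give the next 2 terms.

1000, 21

Read the sequence 3 terms at a time; column i is its own pattern.
Track A: 1, 3, 6, 10, 15 — triangular numbers starting at T_1.
Track B: 49, 65, 81, 97, 113 — linear: a_n = 33 + 16·n.
Track C: 216, 343, 512, 729 — perfect cubes starting at 6³.
Position 15 → track C, term 5 = 1000.
Term 16 comes from track A (its 6th entry): 21.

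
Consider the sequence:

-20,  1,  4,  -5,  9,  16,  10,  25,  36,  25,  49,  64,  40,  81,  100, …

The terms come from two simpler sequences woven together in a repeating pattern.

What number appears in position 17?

Positions follow the repeating pattern ABB; grouping by letter gives 2 tracks.
Track A is -20, -5, 10, 25, 40, which is arithmetic, step +15.
Track B is 1, 4, 9, 16, 25, 36, 49, 64, 81, 100, which is consecutive squares n² from n = 1.
Position 17 → track B, term 11 = 121.

121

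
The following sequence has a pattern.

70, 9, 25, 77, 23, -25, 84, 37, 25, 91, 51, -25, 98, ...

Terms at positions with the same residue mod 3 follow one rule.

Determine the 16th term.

Taking every 3rd term gives 3 separate tracks.
Stream A: 70, 77, 84, 91, 98 (arithmetic, step +7).
Stream B: 9, 23, 37, 51 (linear: a_n = -5 + 14·n).
Stream C: 25, -25, 25, -25 (alternating ±25).
Position 16 → stream A, term 6 = 105.

105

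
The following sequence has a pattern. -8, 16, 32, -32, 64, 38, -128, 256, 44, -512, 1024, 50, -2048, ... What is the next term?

The slot pattern repeats as AAB (period 3), so there are 2 interleaved tracks.
Stream A = -8, 16, -32, 64, -128, 256, -512, 1024, -2048: geometric, ×-2 each step.
Stream B = 32, 38, 44, 50: arithmetic, step +6.
Term 14 comes from stream A (its 10th entry): 4096.

4096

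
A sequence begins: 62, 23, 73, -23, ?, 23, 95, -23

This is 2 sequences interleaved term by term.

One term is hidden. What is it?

Positions 1, 3, 5, … form one subsequence and positions 2, 4, 6, … form another.
Track A = 62, 73, ?, 95: arithmetic with common difference +11.
Track B = 23, -23, 23, -23: oscillating between 23 and -23.
Track A's pattern makes the blank 84.

84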